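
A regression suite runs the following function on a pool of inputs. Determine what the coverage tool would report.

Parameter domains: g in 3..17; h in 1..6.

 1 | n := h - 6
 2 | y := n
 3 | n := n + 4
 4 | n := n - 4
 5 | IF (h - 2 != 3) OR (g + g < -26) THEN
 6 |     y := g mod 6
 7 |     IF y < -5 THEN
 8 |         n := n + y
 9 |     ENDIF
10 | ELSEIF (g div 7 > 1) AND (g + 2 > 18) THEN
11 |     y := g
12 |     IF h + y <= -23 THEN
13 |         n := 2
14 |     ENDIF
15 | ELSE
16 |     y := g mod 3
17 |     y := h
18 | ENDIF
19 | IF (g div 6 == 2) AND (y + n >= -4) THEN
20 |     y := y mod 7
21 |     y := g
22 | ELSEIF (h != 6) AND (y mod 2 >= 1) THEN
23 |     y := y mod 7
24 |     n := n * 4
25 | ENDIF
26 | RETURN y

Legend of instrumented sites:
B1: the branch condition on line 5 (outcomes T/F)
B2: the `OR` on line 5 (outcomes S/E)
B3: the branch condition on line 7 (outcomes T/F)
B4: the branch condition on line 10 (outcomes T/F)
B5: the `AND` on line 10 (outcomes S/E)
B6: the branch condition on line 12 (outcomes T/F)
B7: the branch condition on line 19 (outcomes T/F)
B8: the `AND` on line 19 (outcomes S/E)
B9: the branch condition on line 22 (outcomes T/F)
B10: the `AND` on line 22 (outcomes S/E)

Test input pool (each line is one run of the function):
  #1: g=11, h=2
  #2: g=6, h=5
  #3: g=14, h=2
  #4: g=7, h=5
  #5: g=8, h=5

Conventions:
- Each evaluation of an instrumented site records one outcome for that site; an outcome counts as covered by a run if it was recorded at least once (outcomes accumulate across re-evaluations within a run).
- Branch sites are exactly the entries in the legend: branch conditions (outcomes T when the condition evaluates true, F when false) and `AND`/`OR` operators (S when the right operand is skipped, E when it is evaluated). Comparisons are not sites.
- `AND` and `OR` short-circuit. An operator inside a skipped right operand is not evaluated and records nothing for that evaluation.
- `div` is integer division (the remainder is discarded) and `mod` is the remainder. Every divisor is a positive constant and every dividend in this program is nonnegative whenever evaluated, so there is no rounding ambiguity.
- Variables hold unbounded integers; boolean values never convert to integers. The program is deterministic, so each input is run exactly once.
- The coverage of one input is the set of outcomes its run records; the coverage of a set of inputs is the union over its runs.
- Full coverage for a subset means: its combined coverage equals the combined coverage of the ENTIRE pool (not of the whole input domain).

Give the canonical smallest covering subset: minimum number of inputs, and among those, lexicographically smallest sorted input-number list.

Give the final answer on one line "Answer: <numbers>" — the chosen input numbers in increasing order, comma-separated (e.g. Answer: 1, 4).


input #1 (g=11, h=2): events B2->S, B1->T, B3->F, B8->S, B7->F, B10->E, B9->T; covers B1=T, B2=S, B3=F, B7=F, B8=S, B9=T, B10=E
input #2 (g=6, h=5): events B2->E, B1->F, B5->S, B4->F, B8->S, B7->F, B10->E, B9->T; covers B1=F, B2=E, B4=F, B5=S, B7=F, B8=S, B9=T, B10=E
input #3 (g=14, h=2): events B2->S, B1->T, B3->F, B8->E, B7->T; covers B1=T, B2=S, B3=F, B7=T, B8=E
input #4 (g=7, h=5): events B2->E, B1->F, B5->S, B4->F, B8->S, B7->F, B10->E, B9->T; covers B1=F, B2=E, B4=F, B5=S, B7=F, B8=S, B9=T, B10=E
input #5 (g=8, h=5): events B2->E, B1->F, B5->S, B4->F, B8->S, B7->F, B10->E, B9->T; covers B1=F, B2=E, B4=F, B5=S, B7=F, B8=S, B9=T, B10=E
together the pool reaches 13 outcomes: B1=T, B1=F, B2=S, B2=E, B3=F, B4=F, B5=S, B7=T, B7=F, B8=S, B8=E, B9=T, B10=E
no size-1 subset reaches all 13 outcomes (best union: 8/13)
size 2: inputs {2, 3} cover all 13 outcomes, and no lexicographically smaller subset of this size does
Answer: 2, 3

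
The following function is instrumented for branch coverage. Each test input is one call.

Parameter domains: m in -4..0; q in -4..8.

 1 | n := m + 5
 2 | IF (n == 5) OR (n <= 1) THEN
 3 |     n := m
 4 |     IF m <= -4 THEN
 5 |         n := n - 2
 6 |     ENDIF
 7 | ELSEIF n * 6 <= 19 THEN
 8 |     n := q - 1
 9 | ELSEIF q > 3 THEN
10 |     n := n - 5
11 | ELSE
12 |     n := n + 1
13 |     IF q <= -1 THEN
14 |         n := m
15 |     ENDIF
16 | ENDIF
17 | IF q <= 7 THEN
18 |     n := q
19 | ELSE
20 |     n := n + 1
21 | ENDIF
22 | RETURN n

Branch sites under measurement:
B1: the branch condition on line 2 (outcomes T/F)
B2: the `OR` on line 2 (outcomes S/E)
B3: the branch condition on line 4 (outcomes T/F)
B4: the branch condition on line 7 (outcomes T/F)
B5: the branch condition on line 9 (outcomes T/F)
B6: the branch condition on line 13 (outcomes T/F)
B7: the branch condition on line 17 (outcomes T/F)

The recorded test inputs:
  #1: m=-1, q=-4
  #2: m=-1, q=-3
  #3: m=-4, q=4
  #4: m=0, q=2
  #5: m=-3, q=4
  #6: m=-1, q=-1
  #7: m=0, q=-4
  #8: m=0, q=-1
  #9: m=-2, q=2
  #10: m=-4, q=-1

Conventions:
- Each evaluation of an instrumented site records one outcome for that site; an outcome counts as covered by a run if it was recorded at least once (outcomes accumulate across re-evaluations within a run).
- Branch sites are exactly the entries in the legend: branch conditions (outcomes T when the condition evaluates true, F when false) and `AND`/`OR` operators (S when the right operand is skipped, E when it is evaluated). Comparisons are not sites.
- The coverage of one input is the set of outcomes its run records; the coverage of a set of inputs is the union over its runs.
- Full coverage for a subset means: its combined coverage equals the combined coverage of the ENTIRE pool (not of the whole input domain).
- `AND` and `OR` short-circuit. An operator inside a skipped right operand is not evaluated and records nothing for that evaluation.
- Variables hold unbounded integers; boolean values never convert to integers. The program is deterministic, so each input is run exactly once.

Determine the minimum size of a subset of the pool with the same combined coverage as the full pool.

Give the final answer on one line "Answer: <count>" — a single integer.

input #1 (m=-1, q=-4): events B2->E, B1->F, B4->F, B5->F, B6->T, B7->T; covers B1=F, B2=E, B4=F, B5=F, B6=T, B7=T
input #2 (m=-1, q=-3): events B2->E, B1->F, B4->F, B5->F, B6->T, B7->T; covers B1=F, B2=E, B4=F, B5=F, B6=T, B7=T
input #3 (m=-4, q=4): events B2->E, B1->T, B3->T, B7->T; covers B1=T, B2=E, B3=T, B7=T
input #4 (m=0, q=2): events B2->S, B1->T, B3->F, B7->T; covers B1=T, B2=S, B3=F, B7=T
input #5 (m=-3, q=4): events B2->E, B1->F, B4->T, B7->T; covers B1=F, B2=E, B4=T, B7=T
input #6 (m=-1, q=-1): events B2->E, B1->F, B4->F, B5->F, B6->T, B7->T; covers B1=F, B2=E, B4=F, B5=F, B6=T, B7=T
input #7 (m=0, q=-4): events B2->S, B1->T, B3->F, B7->T; covers B1=T, B2=S, B3=F, B7=T
input #8 (m=0, q=-1): events B2->S, B1->T, B3->F, B7->T; covers B1=T, B2=S, B3=F, B7=T
input #9 (m=-2, q=2): events B2->E, B1->F, B4->T, B7->T; covers B1=F, B2=E, B4=T, B7=T
input #10 (m=-4, q=-1): events B2->E, B1->T, B3->T, B7->T; covers B1=T, B2=E, B3=T, B7=T
together the pool reaches 11 outcomes: B1=T, B1=F, B2=S, B2=E, B3=T, B3=F, B4=T, B4=F, B5=F, B6=T, B7=T
no size-1 subset reaches all 11 outcomes (best union: 6/11)
no size-2 subset reaches all 11 outcomes (best union: 9/11)
no size-3 subset reaches all 11 outcomes (best union: 10/11)
the canonical winner is {1, 3, 4, 5}: size 4, full 11-outcome coverage, earliest index list among size-4 covers

Answer: 4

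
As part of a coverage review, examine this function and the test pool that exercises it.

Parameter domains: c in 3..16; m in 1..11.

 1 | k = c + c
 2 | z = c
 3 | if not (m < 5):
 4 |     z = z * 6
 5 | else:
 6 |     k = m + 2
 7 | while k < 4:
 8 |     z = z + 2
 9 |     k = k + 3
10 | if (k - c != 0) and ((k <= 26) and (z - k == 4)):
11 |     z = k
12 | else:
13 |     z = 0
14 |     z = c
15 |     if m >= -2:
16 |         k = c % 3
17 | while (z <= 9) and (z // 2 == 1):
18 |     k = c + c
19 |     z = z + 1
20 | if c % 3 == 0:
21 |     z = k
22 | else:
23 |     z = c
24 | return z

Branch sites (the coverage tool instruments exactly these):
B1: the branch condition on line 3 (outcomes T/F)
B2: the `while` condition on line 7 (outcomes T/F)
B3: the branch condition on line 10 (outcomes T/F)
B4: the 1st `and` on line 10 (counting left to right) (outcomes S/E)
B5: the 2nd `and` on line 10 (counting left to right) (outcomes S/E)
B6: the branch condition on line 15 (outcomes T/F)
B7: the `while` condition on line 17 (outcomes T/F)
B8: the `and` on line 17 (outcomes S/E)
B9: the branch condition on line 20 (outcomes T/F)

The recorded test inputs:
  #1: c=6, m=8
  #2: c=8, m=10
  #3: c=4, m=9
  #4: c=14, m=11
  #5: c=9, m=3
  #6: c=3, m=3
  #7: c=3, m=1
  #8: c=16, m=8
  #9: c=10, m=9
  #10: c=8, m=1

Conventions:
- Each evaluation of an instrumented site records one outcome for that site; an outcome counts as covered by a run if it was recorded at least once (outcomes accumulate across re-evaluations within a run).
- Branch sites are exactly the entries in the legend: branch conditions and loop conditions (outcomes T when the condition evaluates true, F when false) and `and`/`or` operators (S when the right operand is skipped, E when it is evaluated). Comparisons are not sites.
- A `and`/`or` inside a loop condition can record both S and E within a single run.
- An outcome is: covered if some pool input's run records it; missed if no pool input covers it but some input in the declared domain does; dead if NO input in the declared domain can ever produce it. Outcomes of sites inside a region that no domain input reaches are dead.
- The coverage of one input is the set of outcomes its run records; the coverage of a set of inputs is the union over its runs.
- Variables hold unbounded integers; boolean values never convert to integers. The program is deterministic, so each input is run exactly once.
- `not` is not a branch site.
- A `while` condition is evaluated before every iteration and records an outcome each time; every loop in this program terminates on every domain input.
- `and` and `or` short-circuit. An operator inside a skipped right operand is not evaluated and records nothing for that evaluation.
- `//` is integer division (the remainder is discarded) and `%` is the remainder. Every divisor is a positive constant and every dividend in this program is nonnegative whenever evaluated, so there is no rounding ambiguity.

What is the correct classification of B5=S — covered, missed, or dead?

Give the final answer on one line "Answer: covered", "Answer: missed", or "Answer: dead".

B5=S is recorded by pool input(s) 4, 8 -> covered

Answer: covered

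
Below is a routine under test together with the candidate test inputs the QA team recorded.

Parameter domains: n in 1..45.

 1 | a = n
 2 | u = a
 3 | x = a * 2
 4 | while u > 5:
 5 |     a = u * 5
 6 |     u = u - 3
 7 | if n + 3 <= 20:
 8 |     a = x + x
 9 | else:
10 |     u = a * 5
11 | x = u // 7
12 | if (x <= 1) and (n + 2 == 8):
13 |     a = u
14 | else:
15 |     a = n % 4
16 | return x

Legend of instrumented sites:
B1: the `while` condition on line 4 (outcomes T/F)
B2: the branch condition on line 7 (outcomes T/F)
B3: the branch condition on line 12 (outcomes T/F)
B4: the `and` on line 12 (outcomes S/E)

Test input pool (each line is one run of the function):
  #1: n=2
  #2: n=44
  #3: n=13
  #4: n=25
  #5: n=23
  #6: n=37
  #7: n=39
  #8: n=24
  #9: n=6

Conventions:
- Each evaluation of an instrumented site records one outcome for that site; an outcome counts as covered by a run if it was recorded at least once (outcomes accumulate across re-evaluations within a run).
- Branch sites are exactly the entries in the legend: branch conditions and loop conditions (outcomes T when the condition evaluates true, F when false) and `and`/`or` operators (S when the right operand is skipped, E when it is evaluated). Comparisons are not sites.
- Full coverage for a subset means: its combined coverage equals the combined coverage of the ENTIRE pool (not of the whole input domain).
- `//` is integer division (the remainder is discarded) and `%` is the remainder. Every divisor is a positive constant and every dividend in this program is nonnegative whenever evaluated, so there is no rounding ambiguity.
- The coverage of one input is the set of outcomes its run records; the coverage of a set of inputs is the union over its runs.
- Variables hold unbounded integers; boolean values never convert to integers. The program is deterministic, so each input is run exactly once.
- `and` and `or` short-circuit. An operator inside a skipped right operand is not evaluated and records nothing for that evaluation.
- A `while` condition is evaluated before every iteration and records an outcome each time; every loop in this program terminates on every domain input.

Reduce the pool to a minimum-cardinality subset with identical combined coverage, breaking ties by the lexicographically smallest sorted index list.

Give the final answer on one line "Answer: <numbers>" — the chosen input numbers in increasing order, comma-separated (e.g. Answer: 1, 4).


run #1 (n=2) records B1=F, B2=T, B3=F, B4=E
run #2 (n=44) records B1=T, B1=F, B2=F, B3=F, B4=S
run #3 (n=13) records B1=T, B1=F, B2=T, B3=F, B4=E
run #4 (n=25) records B1=T, B1=F, B2=F, B3=F, B4=S
run #5 (n=23) records B1=T, B1=F, B2=F, B3=F, B4=S
run #6 (n=37) records B1=T, B1=F, B2=F, B3=F, B4=S
run #7 (n=39) records B1=T, B1=F, B2=F, B3=F, B4=S
run #8 (n=24) records B1=T, B1=F, B2=F, B3=F, B4=S
run #9 (n=6) records B1=T, B1=F, B2=T, B3=T, B4=E
the full pool covers 8 outcomes: B1=T, B1=F, B2=T, B2=F, B3=T, B3=F, B4=S, B4=E
size 1 is not enough: best union over all size-1 subsets is 5/8
the canonical winner is {2, 9}: size 2, full 8-outcome coverage, earliest index list among size-2 covers
Answer: 2, 9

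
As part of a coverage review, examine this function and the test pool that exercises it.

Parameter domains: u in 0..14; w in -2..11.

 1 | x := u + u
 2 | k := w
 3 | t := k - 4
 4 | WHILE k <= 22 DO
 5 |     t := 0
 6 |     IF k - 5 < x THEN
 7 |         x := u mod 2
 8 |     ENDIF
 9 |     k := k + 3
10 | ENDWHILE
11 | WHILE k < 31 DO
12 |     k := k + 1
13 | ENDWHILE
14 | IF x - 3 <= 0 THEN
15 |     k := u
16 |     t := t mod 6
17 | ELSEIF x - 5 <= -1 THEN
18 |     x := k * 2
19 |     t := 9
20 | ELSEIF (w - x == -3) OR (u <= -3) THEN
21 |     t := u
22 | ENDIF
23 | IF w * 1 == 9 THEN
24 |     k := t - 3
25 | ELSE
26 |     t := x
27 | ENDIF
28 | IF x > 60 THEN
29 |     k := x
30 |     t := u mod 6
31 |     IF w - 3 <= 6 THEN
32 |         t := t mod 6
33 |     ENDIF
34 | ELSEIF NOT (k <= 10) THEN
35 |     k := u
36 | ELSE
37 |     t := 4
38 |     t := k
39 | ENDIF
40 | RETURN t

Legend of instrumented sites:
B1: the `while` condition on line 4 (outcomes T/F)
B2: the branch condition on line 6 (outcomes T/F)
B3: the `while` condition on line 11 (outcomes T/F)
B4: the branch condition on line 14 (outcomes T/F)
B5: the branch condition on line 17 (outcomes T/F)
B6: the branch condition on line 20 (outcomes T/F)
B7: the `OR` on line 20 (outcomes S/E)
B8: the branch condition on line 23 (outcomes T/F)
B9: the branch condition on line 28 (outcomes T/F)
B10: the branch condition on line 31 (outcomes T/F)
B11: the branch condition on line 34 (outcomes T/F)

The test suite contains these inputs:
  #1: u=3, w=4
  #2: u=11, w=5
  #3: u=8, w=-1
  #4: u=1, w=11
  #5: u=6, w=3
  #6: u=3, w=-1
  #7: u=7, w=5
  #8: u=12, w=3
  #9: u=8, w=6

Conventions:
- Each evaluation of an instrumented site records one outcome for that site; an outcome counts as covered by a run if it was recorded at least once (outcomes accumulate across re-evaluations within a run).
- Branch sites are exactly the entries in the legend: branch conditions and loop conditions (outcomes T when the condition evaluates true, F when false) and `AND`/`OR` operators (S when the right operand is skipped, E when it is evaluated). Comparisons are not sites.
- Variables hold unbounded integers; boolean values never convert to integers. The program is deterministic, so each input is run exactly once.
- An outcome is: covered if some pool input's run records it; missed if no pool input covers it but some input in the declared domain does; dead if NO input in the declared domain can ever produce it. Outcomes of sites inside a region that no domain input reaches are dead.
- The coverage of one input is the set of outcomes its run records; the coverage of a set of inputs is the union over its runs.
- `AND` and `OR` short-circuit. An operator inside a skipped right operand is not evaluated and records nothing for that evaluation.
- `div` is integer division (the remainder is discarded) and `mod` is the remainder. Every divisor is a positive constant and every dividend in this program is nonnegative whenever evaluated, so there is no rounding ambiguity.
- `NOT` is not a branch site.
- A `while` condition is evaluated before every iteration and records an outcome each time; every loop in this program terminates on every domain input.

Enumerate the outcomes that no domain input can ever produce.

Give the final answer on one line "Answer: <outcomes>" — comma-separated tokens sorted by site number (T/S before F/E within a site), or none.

exhaustive pass over the 210-input domain:
  B6=T: zero occurrences over every domain input -> dead
  B7=S: zero occurrences over every domain input -> dead
  reachable outcomes have witnesses, e.g. B1=T (e.g. u=0, w=-2), B1=F (e.g. u=0, w=-2), B2=T (e.g. u=0, w=-2), B2=F (e.g. u=0, w=-2)

Answer: B6=T, B7=S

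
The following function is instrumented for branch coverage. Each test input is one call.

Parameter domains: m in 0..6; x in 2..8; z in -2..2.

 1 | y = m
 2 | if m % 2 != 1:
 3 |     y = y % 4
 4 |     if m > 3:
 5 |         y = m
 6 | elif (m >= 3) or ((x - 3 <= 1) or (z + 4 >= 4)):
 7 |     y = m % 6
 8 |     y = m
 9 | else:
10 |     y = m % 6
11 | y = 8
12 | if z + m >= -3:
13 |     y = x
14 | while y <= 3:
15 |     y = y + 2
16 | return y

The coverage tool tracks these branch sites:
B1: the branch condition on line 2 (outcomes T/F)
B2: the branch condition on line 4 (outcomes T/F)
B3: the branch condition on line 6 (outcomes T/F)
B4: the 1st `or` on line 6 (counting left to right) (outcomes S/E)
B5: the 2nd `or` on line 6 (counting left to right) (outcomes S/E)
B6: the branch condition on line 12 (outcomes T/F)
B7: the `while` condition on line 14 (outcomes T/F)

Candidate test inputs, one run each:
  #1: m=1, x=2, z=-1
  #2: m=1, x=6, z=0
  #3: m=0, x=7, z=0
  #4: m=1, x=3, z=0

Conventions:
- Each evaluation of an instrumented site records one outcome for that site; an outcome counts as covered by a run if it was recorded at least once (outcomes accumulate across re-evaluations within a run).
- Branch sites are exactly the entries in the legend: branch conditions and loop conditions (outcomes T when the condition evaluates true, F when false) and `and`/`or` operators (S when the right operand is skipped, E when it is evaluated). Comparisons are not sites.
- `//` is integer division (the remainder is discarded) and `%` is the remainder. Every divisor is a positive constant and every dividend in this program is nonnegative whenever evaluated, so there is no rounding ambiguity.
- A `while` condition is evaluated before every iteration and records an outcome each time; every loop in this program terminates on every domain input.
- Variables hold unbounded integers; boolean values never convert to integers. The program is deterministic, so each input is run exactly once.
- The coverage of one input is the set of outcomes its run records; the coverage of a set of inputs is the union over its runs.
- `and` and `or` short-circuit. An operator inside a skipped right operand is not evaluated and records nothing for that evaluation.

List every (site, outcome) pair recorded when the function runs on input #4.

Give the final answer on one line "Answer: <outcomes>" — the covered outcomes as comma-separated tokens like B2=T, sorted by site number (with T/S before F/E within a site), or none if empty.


Event log for input #4 (m=1, x=3, z=0):
  B1->F, B4->E, B5->S, B3->T, B6->T, B7->T, B7->F
deduplicating events, the covered set is: B1=F, B3=T, B4=E, B5=S, B6=T, B7=T, B7=F
Answer: B1=F, B3=T, B4=E, B5=S, B6=T, B7=T, B7=F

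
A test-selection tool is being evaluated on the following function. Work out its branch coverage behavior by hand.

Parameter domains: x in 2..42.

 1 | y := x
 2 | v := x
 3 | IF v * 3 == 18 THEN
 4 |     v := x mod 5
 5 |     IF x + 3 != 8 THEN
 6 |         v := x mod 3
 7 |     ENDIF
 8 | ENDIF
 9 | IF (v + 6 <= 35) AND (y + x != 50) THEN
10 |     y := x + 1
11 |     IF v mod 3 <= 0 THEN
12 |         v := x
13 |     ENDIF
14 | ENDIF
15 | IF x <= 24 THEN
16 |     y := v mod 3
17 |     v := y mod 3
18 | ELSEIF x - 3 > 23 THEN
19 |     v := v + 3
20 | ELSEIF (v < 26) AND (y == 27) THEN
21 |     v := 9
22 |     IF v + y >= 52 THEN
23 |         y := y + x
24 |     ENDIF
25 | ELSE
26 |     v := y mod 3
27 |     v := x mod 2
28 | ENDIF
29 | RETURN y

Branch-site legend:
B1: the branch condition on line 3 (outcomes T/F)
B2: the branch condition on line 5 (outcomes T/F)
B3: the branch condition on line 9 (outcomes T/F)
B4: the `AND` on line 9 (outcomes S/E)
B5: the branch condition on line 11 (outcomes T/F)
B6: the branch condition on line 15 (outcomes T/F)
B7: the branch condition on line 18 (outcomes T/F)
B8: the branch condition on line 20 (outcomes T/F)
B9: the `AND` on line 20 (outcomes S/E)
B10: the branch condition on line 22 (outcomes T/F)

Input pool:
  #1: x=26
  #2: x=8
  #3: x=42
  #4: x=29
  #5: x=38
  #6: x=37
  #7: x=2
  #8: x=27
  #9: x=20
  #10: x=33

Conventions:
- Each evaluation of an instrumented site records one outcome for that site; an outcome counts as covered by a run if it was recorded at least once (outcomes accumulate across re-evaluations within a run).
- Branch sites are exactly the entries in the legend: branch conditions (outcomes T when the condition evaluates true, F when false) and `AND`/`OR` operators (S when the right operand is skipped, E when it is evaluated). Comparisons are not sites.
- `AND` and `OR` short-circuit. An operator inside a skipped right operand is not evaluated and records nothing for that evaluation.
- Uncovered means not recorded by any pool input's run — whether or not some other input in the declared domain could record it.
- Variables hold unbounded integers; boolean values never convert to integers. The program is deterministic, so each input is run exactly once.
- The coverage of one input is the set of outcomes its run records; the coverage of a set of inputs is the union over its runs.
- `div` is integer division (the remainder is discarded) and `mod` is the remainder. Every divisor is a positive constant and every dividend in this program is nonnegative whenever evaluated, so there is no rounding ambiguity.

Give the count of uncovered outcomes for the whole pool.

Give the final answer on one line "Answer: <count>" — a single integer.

input #1 (x=26): covers B1=F, B3=T, B4=E, B5=F, B6=F, B7=F, B8=F, B9=S
input #2 (x=8): covers B1=F, B3=T, B4=E, B5=F, B6=T
input #3 (x=42): covers B1=F, B3=F, B4=S, B6=F, B7=T
input #4 (x=29): covers B1=F, B3=T, B4=E, B5=F, B6=F, B7=T
input #5 (x=38): covers B1=F, B3=F, B4=S, B6=F, B7=T
input #6 (x=37): covers B1=F, B3=F, B4=S, B6=F, B7=T
input #7 (x=2): covers B1=F, B3=T, B4=E, B5=F, B6=T
input #8 (x=27): covers B1=F, B3=T, B4=E, B5=T, B6=F, B7=T
input #9 (x=20): covers B1=F, B3=T, B4=E, B5=F, B6=T
input #10 (x=33): covers B1=F, B3=F, B4=S, B6=F, B7=T
union over the pool: B1=F, B3=T, B3=F, B4=S, B4=E, B5=T, B5=F, B6=T, B6=F, B7=T, B7=F, B8=F, B9=S
uncovered (7 of 20): B1=T, B2=T, B2=F, B8=T, B9=E, B10=T, B10=F

Answer: 7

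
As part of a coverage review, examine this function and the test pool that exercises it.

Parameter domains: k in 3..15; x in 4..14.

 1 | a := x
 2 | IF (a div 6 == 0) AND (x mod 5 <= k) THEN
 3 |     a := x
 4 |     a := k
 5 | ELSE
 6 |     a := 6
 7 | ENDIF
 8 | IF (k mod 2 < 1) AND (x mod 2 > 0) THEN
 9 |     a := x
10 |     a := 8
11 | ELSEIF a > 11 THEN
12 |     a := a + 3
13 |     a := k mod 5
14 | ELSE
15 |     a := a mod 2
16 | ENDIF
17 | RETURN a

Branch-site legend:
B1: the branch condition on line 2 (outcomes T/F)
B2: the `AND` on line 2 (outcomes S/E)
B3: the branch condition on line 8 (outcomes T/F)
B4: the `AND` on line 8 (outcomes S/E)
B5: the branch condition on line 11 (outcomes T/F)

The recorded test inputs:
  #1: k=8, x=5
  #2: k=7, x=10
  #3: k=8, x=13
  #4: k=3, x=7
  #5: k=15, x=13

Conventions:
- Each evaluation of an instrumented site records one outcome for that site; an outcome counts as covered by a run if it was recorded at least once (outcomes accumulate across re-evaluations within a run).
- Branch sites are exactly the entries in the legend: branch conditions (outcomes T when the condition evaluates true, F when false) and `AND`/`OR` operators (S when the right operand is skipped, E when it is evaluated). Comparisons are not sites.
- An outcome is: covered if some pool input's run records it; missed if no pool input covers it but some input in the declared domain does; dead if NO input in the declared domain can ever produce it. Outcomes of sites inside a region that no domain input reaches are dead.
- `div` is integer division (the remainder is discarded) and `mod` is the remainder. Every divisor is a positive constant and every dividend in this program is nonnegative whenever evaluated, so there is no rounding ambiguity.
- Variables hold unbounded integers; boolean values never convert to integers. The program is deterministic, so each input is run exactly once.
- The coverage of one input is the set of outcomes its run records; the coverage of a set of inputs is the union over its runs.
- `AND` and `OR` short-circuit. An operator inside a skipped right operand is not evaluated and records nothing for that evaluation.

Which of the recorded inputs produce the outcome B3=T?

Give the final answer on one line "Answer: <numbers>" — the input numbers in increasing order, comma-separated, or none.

input #1 (k=8, x=5): covers B3=T
input #2 (k=7, x=10): misses B3=T
input #3 (k=8, x=13): covers B3=T
input #4 (k=3, x=7): misses B3=T
input #5 (k=15, x=13): misses B3=T

Answer: 1, 3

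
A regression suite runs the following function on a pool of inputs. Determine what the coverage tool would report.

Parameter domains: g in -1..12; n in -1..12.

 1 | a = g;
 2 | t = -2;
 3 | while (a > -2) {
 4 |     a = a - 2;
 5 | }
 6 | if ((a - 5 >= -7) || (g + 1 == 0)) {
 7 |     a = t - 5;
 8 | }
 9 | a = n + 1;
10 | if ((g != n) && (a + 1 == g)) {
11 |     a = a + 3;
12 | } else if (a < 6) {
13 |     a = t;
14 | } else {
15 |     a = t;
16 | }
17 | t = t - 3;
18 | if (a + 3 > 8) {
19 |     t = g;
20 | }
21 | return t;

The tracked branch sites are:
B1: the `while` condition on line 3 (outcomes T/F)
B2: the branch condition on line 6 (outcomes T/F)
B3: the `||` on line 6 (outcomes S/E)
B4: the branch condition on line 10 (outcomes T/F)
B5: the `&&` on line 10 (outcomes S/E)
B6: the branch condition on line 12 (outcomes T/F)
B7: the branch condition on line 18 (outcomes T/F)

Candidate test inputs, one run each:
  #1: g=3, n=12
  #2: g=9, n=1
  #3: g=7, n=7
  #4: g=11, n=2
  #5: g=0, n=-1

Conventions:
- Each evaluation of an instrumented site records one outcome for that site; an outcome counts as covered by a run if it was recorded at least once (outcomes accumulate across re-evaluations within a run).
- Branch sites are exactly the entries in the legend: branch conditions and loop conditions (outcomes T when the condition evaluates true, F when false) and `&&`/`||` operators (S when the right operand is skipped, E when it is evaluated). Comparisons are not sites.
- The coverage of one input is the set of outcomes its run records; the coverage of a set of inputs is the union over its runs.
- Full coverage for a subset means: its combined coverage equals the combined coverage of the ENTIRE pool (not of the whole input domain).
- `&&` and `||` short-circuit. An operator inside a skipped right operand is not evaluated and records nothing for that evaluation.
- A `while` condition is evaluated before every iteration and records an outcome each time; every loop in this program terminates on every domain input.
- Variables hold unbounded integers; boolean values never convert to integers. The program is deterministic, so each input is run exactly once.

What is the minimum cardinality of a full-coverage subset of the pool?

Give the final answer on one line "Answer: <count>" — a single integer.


#1 (g=3, n=12) -> B1->T, B1->T, B1->T, B1->F, B3->E, B2->F, B5->E, B4->F, B6->F, B7->F; covered: B1=T, B1=F, B2=F, B3=E, B4=F, B5=E, B6=F, B7=F
#2 (g=9, n=1) -> B1->T, B1->T, B1->T, B1->T, B1->T, B1->T, B1->F, B3->E, B2->F, B5->E, B4->F, B6->T, B7->F; covered: B1=T, B1=F, B2=F, B3=E, B4=F, B5=E, B6=T, B7=F
#3 (g=7, n=7) -> B1->T, B1->T, B1->T, B1->T, B1->T, B1->F, B3->E, B2->F, B5->S, B4->F, B6->F, B7->F; covered: B1=T, B1=F, B2=F, B3=E, B4=F, B5=S, B6=F, B7=F
#4 (g=11, n=2) -> B1->T, B1->T, B1->T, B1->T, B1->T, B1->T, B1->T, B1->F, B3->E, B2->F, B5->E, B4->F, B6->T, B7->F; covered: B1=T, B1=F, B2=F, B3=E, B4=F, B5=E, B6=T, B7=F
#5 (g=0, n=-1) -> B1->T, B1->F, B3->S, B2->T, B5->E, B4->F, B6->T, B7->F; covered: B1=T, B1=F, B2=T, B3=S, B4=F, B5=E, B6=T, B7=F
the full pool covers 12 outcomes: B1=T, B1=F, B2=T, B2=F, B3=S, B3=E, B4=F, B5=S, B5=E, B6=T, B6=F, B7=F
no size-1 subset reaches all 12 outcomes (best union: 8/12)
the canonical winner is {3, 5}: size 2, full 12-outcome coverage, earliest index list among size-2 covers
Answer: 2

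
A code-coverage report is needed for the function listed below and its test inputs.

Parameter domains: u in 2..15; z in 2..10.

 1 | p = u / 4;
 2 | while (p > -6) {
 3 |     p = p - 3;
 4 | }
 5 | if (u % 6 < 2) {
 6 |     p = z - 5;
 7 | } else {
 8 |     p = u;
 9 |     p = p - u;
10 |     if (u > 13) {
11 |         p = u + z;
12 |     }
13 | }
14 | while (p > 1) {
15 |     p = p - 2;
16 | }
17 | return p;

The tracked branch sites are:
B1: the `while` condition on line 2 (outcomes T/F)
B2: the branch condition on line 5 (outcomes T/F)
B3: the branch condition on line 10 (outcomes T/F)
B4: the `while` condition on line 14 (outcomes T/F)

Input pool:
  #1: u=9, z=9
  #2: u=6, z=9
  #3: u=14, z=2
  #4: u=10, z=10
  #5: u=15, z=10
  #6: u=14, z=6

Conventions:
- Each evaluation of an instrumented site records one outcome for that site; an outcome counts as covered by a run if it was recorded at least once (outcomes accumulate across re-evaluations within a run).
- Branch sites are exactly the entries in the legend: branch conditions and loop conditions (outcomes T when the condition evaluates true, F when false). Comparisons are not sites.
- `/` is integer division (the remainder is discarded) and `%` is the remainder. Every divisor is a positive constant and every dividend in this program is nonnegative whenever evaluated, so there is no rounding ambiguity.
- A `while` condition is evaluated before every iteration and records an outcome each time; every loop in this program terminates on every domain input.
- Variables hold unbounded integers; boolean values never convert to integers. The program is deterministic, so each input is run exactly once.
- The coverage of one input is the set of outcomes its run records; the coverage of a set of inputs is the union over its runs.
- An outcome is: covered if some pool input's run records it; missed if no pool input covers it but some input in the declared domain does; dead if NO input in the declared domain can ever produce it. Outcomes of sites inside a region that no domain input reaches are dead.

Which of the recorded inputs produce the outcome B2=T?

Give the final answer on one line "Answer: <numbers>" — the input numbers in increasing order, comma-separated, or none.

input #1 (u=9, z=9): never hits B2=T
input #2 (u=6, z=9): hits B2=T
input #3 (u=14, z=2): never hits B2=T
input #4 (u=10, z=10): never hits B2=T
input #5 (u=15, z=10): never hits B2=T
input #6 (u=14, z=6): never hits B2=T

Answer: 2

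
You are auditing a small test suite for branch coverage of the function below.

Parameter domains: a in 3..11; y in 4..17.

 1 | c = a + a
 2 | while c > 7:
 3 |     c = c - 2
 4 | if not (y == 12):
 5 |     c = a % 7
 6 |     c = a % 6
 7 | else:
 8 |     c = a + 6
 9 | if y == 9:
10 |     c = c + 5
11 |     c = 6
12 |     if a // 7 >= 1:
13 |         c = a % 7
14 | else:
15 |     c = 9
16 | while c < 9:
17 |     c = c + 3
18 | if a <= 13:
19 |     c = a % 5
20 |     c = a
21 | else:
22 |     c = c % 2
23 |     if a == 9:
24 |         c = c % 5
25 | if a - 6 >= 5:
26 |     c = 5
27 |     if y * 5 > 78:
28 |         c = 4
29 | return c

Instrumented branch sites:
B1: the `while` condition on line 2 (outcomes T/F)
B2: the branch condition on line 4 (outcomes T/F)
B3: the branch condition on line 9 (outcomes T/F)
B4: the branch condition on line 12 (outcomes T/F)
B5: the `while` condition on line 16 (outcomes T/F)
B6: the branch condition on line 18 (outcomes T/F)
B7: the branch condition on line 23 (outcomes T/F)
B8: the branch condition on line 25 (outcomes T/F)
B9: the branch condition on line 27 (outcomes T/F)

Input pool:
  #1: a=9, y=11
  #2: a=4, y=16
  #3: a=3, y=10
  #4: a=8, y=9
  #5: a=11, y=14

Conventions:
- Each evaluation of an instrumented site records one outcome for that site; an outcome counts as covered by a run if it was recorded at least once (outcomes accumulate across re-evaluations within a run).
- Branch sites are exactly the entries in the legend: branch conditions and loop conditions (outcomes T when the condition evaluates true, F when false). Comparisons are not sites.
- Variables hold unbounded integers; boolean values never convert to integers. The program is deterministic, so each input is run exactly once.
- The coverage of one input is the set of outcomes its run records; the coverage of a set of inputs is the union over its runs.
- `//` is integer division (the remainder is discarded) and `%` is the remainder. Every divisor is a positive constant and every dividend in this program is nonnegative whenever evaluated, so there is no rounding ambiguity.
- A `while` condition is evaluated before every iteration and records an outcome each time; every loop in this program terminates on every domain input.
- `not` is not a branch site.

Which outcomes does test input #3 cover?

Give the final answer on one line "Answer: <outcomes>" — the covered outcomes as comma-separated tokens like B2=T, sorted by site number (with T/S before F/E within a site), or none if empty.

Event log for input #3 (a=3, y=10):
  B1->F, B2->T, B3->F, B5->F, B6->T, B8->F
distinct outcomes covered: B1=F, B2=T, B3=F, B5=F, B6=T, B8=F

Answer: B1=F, B2=T, B3=F, B5=F, B6=T, B8=F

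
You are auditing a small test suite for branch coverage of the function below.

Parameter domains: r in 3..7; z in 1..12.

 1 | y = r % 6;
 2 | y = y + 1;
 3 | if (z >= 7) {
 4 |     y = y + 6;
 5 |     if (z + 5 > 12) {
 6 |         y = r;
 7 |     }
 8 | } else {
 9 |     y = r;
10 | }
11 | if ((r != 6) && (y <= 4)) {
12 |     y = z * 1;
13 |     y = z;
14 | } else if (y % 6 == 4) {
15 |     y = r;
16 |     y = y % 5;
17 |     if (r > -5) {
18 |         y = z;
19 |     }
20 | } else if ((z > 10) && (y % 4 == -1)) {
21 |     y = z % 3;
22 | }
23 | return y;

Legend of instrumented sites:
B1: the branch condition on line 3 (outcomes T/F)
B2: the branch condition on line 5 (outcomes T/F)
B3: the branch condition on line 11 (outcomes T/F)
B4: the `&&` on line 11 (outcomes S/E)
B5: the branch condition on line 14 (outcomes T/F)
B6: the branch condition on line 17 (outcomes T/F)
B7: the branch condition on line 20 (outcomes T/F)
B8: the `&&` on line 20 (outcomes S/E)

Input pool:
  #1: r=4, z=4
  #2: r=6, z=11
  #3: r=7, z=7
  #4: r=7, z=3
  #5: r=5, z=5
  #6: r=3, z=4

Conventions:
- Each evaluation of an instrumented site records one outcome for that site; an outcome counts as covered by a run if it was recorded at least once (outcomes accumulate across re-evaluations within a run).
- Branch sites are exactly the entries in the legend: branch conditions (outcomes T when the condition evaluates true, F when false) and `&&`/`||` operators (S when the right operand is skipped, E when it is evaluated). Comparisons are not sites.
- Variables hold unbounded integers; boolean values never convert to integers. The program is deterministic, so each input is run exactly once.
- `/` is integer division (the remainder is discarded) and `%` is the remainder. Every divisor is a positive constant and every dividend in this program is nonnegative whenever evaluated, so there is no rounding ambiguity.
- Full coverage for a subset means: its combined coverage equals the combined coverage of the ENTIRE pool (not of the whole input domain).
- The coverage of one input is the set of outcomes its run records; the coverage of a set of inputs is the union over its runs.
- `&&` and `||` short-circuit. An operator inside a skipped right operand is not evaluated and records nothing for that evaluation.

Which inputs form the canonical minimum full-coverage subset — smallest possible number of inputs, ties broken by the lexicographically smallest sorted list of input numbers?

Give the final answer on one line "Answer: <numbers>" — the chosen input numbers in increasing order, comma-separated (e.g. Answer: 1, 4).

run #1 (r=4, z=4) records B1=F, B3=T, B4=E
run #2 (r=6, z=11) records B1=T, B2=T, B3=F, B4=S, B5=F, B7=F, B8=E
run #3 (r=7, z=7) records B1=T, B2=F, B3=F, B4=E, B5=F, B7=F, B8=S
run #4 (r=7, z=3) records B1=F, B3=F, B4=E, B5=F, B7=F, B8=S
run #5 (r=5, z=5) records B1=F, B3=F, B4=E, B5=F, B7=F, B8=S
run #6 (r=3, z=4) records B1=F, B3=T, B4=E
union over all inputs: B1=T, B1=F, B2=T, B2=F, B3=T, B3=F, B4=S, B4=E, B5=F, B7=F, B8=S, B8=E (12 outcomes)
size 1 is not enough: best union over all size-1 subsets is 7/12
size 2 is not enough: best union over all size-2 subsets is 10/12
size 3: inputs {1, 2, 3} cover all 12 outcomes, and no lexicographically smaller subset of this size does

Answer: 1, 2, 3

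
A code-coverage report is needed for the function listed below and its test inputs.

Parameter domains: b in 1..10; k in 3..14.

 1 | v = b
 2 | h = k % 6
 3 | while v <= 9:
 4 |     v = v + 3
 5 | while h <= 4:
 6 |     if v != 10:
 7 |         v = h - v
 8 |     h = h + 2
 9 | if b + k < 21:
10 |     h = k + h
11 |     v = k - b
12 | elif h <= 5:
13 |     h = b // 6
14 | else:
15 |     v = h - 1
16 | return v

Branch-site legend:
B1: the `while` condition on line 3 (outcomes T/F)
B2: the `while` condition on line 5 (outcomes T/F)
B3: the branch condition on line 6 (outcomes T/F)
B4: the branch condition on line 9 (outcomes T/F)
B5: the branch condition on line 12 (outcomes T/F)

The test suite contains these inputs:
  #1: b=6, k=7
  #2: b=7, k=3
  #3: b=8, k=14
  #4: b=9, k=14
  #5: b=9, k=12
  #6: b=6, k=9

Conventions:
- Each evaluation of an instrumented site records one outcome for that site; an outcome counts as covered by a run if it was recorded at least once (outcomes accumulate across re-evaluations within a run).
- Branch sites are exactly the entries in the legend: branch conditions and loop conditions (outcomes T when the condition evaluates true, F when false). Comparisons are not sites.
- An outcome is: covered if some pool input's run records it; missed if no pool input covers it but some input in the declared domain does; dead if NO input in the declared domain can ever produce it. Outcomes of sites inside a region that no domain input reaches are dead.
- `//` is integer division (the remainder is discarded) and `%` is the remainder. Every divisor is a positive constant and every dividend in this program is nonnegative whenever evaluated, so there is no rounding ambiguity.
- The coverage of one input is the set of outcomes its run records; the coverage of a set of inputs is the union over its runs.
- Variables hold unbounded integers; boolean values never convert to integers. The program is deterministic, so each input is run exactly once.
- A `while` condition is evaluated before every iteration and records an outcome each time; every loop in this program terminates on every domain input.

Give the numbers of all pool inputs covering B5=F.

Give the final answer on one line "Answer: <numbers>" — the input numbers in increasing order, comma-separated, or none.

input #1 (b=6, k=7): misses B5=F
input #2 (b=7, k=3): misses B5=F
input #3 (b=8, k=14): covers B5=F
input #4 (b=9, k=14): covers B5=F
input #5 (b=9, k=12): covers B5=F
input #6 (b=6, k=9): misses B5=F

Answer: 3, 4, 5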